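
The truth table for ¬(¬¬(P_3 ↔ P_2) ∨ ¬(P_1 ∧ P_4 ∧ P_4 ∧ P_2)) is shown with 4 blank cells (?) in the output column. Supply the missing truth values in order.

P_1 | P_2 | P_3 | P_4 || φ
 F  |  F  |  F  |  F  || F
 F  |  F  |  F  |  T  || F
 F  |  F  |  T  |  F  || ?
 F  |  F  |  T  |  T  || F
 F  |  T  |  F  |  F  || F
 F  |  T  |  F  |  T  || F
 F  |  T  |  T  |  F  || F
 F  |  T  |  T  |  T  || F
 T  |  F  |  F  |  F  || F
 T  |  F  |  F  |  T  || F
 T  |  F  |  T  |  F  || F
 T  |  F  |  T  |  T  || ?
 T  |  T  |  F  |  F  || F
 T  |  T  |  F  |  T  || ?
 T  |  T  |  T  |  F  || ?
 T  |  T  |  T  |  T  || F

F, F, T, F

Row P_1=F, P_2=F, P_3=T, P_4=F: ¬¬(P_3 ↔ P_2) = F, ¬(P_1 ∧ P_4 ∧ P_4 ∧ P_2) = T, (¬¬(P_3 ↔ P_2) ∨ ¬(P_1 ∧ P_4 ∧ P_4 ∧ P_2)) = T, so the formula = F.
Row P_1=T, P_2=F, P_3=T, P_4=T: ¬¬(P_3 ↔ P_2) = F, ¬(P_1 ∧ P_4 ∧ P_4 ∧ P_2) = T, (¬¬(P_3 ↔ P_2) ∨ ¬(P_1 ∧ P_4 ∧ P_4 ∧ P_2)) = T, so the formula = F.
Row P_1=T, P_2=T, P_3=F, P_4=T: ¬¬(P_3 ↔ P_2) = F, ¬(P_1 ∧ P_4 ∧ P_4 ∧ P_2) = F, (¬¬(P_3 ↔ P_2) ∨ ¬(P_1 ∧ P_4 ∧ P_4 ∧ P_2)) = F, so the formula = T.
Row P_1=T, P_2=T, P_3=T, P_4=F: ¬¬(P_3 ↔ P_2) = T, ¬(P_1 ∧ P_4 ∧ P_4 ∧ P_2) = T, (¬¬(P_3 ↔ P_2) ∨ ¬(P_1 ∧ P_4 ∧ P_4 ∧ P_2)) = T, so the formula = F.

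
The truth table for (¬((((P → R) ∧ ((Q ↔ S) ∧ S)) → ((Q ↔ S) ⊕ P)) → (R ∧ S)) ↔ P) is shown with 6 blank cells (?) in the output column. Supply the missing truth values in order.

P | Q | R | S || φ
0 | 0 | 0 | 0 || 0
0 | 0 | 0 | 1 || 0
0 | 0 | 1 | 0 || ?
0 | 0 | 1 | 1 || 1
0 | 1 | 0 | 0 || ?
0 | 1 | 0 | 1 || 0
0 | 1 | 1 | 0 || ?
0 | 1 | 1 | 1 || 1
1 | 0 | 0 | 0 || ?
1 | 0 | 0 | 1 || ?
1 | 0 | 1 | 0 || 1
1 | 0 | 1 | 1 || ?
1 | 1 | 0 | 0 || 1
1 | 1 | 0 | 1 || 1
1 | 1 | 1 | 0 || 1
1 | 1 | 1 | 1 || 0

0, 0, 0, 1, 1, 0

Row P=0, Q=0, R=1, S=0: ¬((((P → R) ∧ ((Q ↔ S) ∧ S)) → ((Q ↔ S) ⊕ P)) → (R ∧ S)) = 1, so the formula = 0.
Row P=0, Q=1, R=0, S=0: ¬((((P → R) ∧ ((Q ↔ S) ∧ S)) → ((Q ↔ S) ⊕ P)) → (R ∧ S)) = 1, so the formula = 0.
Row P=0, Q=1, R=1, S=0: ¬((((P → R) ∧ ((Q ↔ S) ∧ S)) → ((Q ↔ S) ⊕ P)) → (R ∧ S)) = 1, so the formula = 0.
Row P=1, Q=0, R=0, S=0: ¬((((P → R) ∧ ((Q ↔ S) ∧ S)) → ((Q ↔ S) ⊕ P)) → (R ∧ S)) = 1, so the formula = 1.
Row P=1, Q=0, R=0, S=1: ¬((((P → R) ∧ ((Q ↔ S) ∧ S)) → ((Q ↔ S) ⊕ P)) → (R ∧ S)) = 1, so the formula = 1.
Row P=1, Q=0, R=1, S=1: ¬((((P → R) ∧ ((Q ↔ S) ∧ S)) → ((Q ↔ S) ⊕ P)) → (R ∧ S)) = 0, so the formula = 0.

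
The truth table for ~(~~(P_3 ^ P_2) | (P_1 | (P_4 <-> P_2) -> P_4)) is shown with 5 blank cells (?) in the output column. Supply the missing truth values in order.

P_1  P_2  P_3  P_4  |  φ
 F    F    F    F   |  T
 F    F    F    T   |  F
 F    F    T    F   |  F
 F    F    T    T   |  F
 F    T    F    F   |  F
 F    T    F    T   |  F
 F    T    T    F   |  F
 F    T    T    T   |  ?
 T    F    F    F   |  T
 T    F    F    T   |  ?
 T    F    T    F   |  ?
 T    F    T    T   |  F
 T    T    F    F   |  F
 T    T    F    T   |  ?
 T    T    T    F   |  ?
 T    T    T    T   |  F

F, F, F, F, T

Row P_1=F, P_2=T, P_3=T, P_4=T: ~~(P_3 ^ P_2) = F, (P_1 | (P_4 <-> P_2) -> P_4) = T, (~~(P_3 ^ P_2) | (P_1 | (P_4 <-> P_2) -> P_4)) = T, so the formula = F.
Row P_1=T, P_2=F, P_3=F, P_4=T: ~~(P_3 ^ P_2) = F, (P_1 | (P_4 <-> P_2) -> P_4) = T, (~~(P_3 ^ P_2) | (P_1 | (P_4 <-> P_2) -> P_4)) = T, so the formula = F.
Row P_1=T, P_2=F, P_3=T, P_4=F: ~~(P_3 ^ P_2) = T, (P_1 | (P_4 <-> P_2) -> P_4) = F, (~~(P_3 ^ P_2) | (P_1 | (P_4 <-> P_2) -> P_4)) = T, so the formula = F.
Row P_1=T, P_2=T, P_3=F, P_4=T: ~~(P_3 ^ P_2) = T, (P_1 | (P_4 <-> P_2) -> P_4) = T, (~~(P_3 ^ P_2) | (P_1 | (P_4 <-> P_2) -> P_4)) = T, so the formula = F.
Row P_1=T, P_2=T, P_3=T, P_4=F: ~~(P_3 ^ P_2) = F, (P_1 | (P_4 <-> P_2) -> P_4) = F, (~~(P_3 ^ P_2) | (P_1 | (P_4 <-> P_2) -> P_4)) = F, so the formula = T.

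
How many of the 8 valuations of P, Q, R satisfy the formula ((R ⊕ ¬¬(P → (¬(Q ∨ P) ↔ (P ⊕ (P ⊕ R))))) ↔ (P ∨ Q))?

  P      Q      R    |  (Q ∨ P)  ¬(Q ∨ P)  (P ⊕ R)  (P ⊕ (P ⊕ R))  (¬(Q ∨ P) ↔ (P ⊕ (P ⊕ R)))  (P ∨ Q)    φ  
 True   True   True  |    True    False     False        True                False               True    True
 True   True  False  |    True    False      True       False                 True               True    True
 True  False   True  |    True    False     False        True                False               True    True
 True  False  False  |    True    False      True       False                 True               True    True
False   True   True  |    True    False      True        True                False               True   False
False   True  False  |    True    False     False       False                 True               True    True
False  False   True  |   False     True      True        True                 True              False    True
False  False  False  |   False     True     False       False                False              False   False
The formula is true on 6 of the 8 rows.

6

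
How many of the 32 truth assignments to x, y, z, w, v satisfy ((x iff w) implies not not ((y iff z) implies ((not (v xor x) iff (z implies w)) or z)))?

30

x | y | z | w | v || φ
0 | 0 | 0 | 0 | 0 || 1
0 | 0 | 0 | 0 | 1 || 0
0 | 0 | 0 | 1 | 0 || 1
0 | 0 | 0 | 1 | 1 || 1
0 | 0 | 1 | 0 | 0 || 1
0 | 0 | 1 | 0 | 1 || 1
0 | 0 | 1 | 1 | 0 || 1
0 | 0 | 1 | 1 | 1 || 1
0 | 1 | 0 | 0 | 0 || 1
0 | 1 | 0 | 0 | 1 || 1
0 | 1 | 0 | 1 | 0 || 1
0 | 1 | 0 | 1 | 1 || 1
0 | 1 | 1 | 0 | 0 || 1
0 | 1 | 1 | 0 | 1 || 1
0 | 1 | 1 | 1 | 0 || 1
0 | 1 | 1 | 1 | 1 || 1
1 | 0 | 0 | 0 | 0 || 1
1 | 0 | 0 | 0 | 1 || 1
1 | 0 | 0 | 1 | 0 || 0
1 | 0 | 0 | 1 | 1 || 1
1 | 0 | 1 | 0 | 0 || 1
1 | 0 | 1 | 0 | 1 || 1
1 | 0 | 1 | 1 | 0 || 1
1 | 0 | 1 | 1 | 1 || 1
1 | 1 | 0 | 0 | 0 || 1
1 | 1 | 0 | 0 | 1 || 1
1 | 1 | 0 | 1 | 0 || 1
1 | 1 | 0 | 1 | 1 || 1
1 | 1 | 1 | 0 | 0 || 1
1 | 1 | 1 | 0 | 1 || 1
1 | 1 | 1 | 1 | 0 || 1
1 | 1 | 1 | 1 | 1 || 1
The formula is true on 30 of the 32 rows.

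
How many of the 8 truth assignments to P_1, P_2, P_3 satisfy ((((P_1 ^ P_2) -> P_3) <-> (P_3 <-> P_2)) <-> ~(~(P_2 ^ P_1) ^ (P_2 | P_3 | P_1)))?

P_1  P_2  P_3     (P_1 ^ P_2)  ((P_1 ^ P_2) -> P_3)  (P_3 <-> P_2)  (P_2 ^ P_1)  ~(P_2 ^ P_1)  (P_2 | P_3 | P_1)  φ
 T    T    T           F                T                  T             F            T                T          T
 T    T    F           F                T                  F             F            T                T          F
 T    F    T           T                T                  F             T            F                T          T
 T    F    F           T                F                  T             T            F                T          T
 F    T    T           T                T                  T             T            F                T          F
 F    T    F           T                F                  F             T            F                T          F
 F    F    T           F                T                  F             F            T                T          F
 F    F    F           F                T                  T             F            T                F          F
The formula is true on 3 of the 8 rows.

3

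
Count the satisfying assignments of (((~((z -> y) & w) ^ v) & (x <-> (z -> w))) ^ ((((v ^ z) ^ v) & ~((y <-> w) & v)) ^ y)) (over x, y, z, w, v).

x | y | z | w | v | φ
- | - | - | - | - | -
F | F | F | F | F | F
F | F | F | F | T | F
F | F | F | T | F | F
F | F | F | T | T | F
F | F | T | F | F | F
F | F | T | F | T | F
F | F | T | T | F | T
F | F | T | T | T | T
F | T | F | F | F | T
F | T | F | F | T | T
F | T | F | T | F | T
F | T | F | T | T | T
F | T | T | F | F | T
F | T | T | F | T | F
F | T | T | T | F | F
F | T | T | T | T | T
T | F | F | F | F | T
T | F | F | F | T | F
T | F | F | T | F | F
T | F | F | T | T | T
T | F | T | F | F | T
T | F | T | F | T | F
T | F | T | T | F | F
T | F | T | T | T | T
T | T | F | F | F | F
T | T | F | F | T | T
T | T | F | T | F | T
T | T | F | T | T | F
T | T | T | F | F | F
T | T | T | F | T | F
T | T | T | T | F | F
T | T | T | T | T | F
The formula is true on 14 of the 32 rows.

14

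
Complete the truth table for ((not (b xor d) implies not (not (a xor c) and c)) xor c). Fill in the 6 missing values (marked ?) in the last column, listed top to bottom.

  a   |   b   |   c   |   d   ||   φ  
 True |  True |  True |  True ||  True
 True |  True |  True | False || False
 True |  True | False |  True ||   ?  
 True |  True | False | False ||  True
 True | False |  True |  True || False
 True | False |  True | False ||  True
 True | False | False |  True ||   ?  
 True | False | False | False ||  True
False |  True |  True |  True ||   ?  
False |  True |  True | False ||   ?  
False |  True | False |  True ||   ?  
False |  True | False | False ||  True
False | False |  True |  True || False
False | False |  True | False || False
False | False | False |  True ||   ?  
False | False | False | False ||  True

True, True, False, False, True, True

Row a=True, b=True, c=False, d=True: (not (b xor d) implies not (not (a xor c) and c)) = True, so the formula = True.
Row a=True, b=False, c=False, d=True: (not (b xor d) implies not (not (a xor c) and c)) = True, so the formula = True.
Row a=False, b=True, c=True, d=True: (not (b xor d) implies not (not (a xor c) and c)) = True, so the formula = False.
Row a=False, b=True, c=True, d=False: (not (b xor d) implies not (not (a xor c) and c)) = True, so the formula = False.
Row a=False, b=True, c=False, d=True: (not (b xor d) implies not (not (a xor c) and c)) = True, so the formula = True.
Row a=False, b=False, c=False, d=True: (not (b xor d) implies not (not (a xor c) and c)) = True, so the formula = True.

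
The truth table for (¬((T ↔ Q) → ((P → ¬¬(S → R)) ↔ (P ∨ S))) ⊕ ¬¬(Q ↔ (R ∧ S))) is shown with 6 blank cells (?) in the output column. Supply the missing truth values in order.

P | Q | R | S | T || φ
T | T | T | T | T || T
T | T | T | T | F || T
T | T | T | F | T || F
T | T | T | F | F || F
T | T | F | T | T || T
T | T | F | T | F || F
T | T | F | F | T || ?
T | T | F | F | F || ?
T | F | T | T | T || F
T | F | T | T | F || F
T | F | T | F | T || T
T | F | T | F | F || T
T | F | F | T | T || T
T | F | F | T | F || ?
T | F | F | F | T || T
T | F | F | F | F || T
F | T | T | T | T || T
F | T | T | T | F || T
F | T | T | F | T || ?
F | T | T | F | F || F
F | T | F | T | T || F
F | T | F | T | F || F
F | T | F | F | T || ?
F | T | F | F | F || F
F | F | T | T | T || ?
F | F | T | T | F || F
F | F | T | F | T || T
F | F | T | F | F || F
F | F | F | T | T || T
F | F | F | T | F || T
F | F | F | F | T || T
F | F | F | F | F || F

F, F, F, T, T, F

Row P=T, Q=T, R=F, S=F, T=T: ¬((T ↔ Q) → ((P → ¬¬(S → R)) ↔ (P ∨ S))) = F, ¬¬(Q ↔ (R ∧ S)) = F, so the formula = F.
Row P=T, Q=T, R=F, S=F, T=F: ¬((T ↔ Q) → ((P → ¬¬(S → R)) ↔ (P ∨ S))) = F, ¬¬(Q ↔ (R ∧ S)) = F, so the formula = F.
Row P=T, Q=F, R=F, S=T, T=F: ¬((T ↔ Q) → ((P → ¬¬(S → R)) ↔ (P ∨ S))) = T, ¬¬(Q ↔ (R ∧ S)) = T, so the formula = F.
Row P=F, Q=T, R=T, S=F, T=T: ¬((T ↔ Q) → ((P → ¬¬(S → R)) ↔ (P ∨ S))) = T, ¬¬(Q ↔ (R ∧ S)) = F, so the formula = T.
Row P=F, Q=T, R=F, S=F, T=T: ¬((T ↔ Q) → ((P → ¬¬(S → R)) ↔ (P ∨ S))) = T, ¬¬(Q ↔ (R ∧ S)) = F, so the formula = T.
Row P=F, Q=F, R=T, S=T, T=T: ¬((T ↔ Q) → ((P → ¬¬(S → R)) ↔ (P ∨ S))) = F, ¬¬(Q ↔ (R ∧ S)) = F, so the formula = F.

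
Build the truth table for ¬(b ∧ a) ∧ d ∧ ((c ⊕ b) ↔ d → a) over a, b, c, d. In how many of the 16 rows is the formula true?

a  b  c  d  |  (b ∧ a)  ¬(b ∧ a)  (c ⊕ b)  (d → a)  ((c ⊕ b) ↔ (d → a))  φ
T  T  T  T  |     T        F         F        T              F           F
T  T  T  F  |     T        F         F        T              F           F
T  T  F  T  |     T        F         T        T              T           F
T  T  F  F  |     T        F         T        T              T           F
T  F  T  T  |     F        T         T        T              T           T
T  F  T  F  |     F        T         T        T              T           F
T  F  F  T  |     F        T         F        T              F           F
T  F  F  F  |     F        T         F        T              F           F
F  T  T  T  |     F        T         F        F              T           T
F  T  T  F  |     F        T         F        T              F           F
F  T  F  T  |     F        T         T        F              F           F
F  T  F  F  |     F        T         T        T              T           F
F  F  T  T  |     F        T         T        F              F           F
F  F  T  F  |     F        T         T        T              T           F
F  F  F  T  |     F        T         F        F              T           T
F  F  F  F  |     F        T         F        T              F           F
The formula is true on 3 of the 16 rows.

3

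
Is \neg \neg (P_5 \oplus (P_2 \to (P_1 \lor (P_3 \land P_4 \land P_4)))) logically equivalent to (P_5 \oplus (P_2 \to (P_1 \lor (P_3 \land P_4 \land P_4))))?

P_1 | P_2 | P_3 | P_4 | P_5 || φ | ψ
 0  |  0  |  0  |  0  |  0  || 1 | 1
 0  |  0  |  0  |  0  |  1  || 0 | 0
 0  |  0  |  0  |  1  |  0  || 1 | 1
 0  |  0  |  0  |  1  |  1  || 0 | 0
 0  |  0  |  1  |  0  |  0  || 1 | 1
 0  |  0  |  1  |  0  |  1  || 0 | 0
 0  |  0  |  1  |  1  |  0  || 1 | 1
 0  |  0  |  1  |  1  |  1  || 0 | 0
 0  |  1  |  0  |  0  |  0  || 0 | 0
 0  |  1  |  0  |  0  |  1  || 1 | 1
 0  |  1  |  0  |  1  |  0  || 0 | 0
 0  |  1  |  0  |  1  |  1  || 1 | 1
 0  |  1  |  1  |  0  |  0  || 0 | 0
 0  |  1  |  1  |  0  |  1  || 1 | 1
 0  |  1  |  1  |  1  |  0  || 1 | 1
 0  |  1  |  1  |  1  |  1  || 0 | 0
 1  |  0  |  0  |  0  |  0  || 1 | 1
 1  |  0  |  0  |  0  |  1  || 0 | 0
 1  |  0  |  0  |  1  |  0  || 1 | 1
 1  |  0  |  0  |  1  |  1  || 0 | 0
 1  |  0  |  1  |  0  |  0  || 1 | 1
 1  |  0  |  1  |  0  |  1  || 0 | 0
 1  |  0  |  1  |  1  |  0  || 1 | 1
 1  |  0  |  1  |  1  |  1  || 0 | 0
 1  |  1  |  0  |  0  |  0  || 1 | 1
 1  |  1  |  0  |  0  |  1  || 0 | 0
 1  |  1  |  0  |  1  |  0  || 1 | 1
 1  |  1  |  0  |  1  |  1  || 0 | 0
 1  |  1  |  1  |  0  |  0  || 1 | 1
 1  |  1  |  1  |  0  |  1  || 0 | 0
 1  |  1  |  1  |  1  |  0  || 1 | 1
 1  |  1  |  1  |  1  |  1  || 0 | 0
The columns for φ and ψ agree on every row, so they are logically equivalent.

equivalent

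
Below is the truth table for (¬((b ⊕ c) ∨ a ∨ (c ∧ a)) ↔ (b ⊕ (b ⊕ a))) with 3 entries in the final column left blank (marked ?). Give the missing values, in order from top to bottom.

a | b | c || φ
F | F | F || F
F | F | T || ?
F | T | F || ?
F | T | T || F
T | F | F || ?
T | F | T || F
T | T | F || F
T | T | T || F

Row a=F, b=F, c=T: ¬((b ⊕ c) ∨ a ∨ (c ∧ a)) = F, (b ⊕ (b ⊕ a)) = F, so the formula = T.
Row a=F, b=T, c=F: ¬((b ⊕ c) ∨ a ∨ (c ∧ a)) = F, (b ⊕ (b ⊕ a)) = F, so the formula = T.
Row a=T, b=F, c=F: ¬((b ⊕ c) ∨ a ∨ (c ∧ a)) = F, (b ⊕ (b ⊕ a)) = T, so the formula = F.

T, T, F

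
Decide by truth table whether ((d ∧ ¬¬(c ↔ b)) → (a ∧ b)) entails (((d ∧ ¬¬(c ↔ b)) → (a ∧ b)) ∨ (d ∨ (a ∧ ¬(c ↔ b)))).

yes

a | b | c | d || φ | ψ
T | T | T | T || T | T
T | T | T | F || T | T
T | T | F | T || T | T
T | T | F | F || T | T
T | F | T | T || T | T
T | F | T | F || T | T
T | F | F | T || F | T
T | F | F | F || T | T
F | T | T | T || F | T
F | T | T | F || T | T
F | T | F | T || T | T
F | T | F | F || T | T
F | F | T | T || T | T
F | F | T | F || T | T
F | F | F | T || F | T
F | F | F | F || T | T
In every row where φ is true, ψ is also true, so φ ⊨ ψ.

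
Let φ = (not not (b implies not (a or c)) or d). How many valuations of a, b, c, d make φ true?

a  b  c  d  |  (a or c)  not (a or c)  (b implies not (a or c))  not (b implies not (a or c))  φ
T  T  T  T  |     T           F                   F                           T                T
T  T  T  F  |     T           F                   F                           T                F
T  T  F  T  |     T           F                   F                           T                T
T  T  F  F  |     T           F                   F                           T                F
T  F  T  T  |     T           F                   T                           F                T
T  F  T  F  |     T           F                   T                           F                T
T  F  F  T  |     T           F                   T                           F                T
T  F  F  F  |     T           F                   T                           F                T
F  T  T  T  |     T           F                   F                           T                T
F  T  T  F  |     T           F                   F                           T                F
F  T  F  T  |     F           T                   T                           F                T
F  T  F  F  |     F           T                   T                           F                T
F  F  T  T  |     T           F                   T                           F                T
F  F  T  F  |     T           F                   T                           F                T
F  F  F  T  |     F           T                   T                           F                T
F  F  F  F  |     F           T                   T                           F                T
The formula is true on 13 of the 16 rows.

13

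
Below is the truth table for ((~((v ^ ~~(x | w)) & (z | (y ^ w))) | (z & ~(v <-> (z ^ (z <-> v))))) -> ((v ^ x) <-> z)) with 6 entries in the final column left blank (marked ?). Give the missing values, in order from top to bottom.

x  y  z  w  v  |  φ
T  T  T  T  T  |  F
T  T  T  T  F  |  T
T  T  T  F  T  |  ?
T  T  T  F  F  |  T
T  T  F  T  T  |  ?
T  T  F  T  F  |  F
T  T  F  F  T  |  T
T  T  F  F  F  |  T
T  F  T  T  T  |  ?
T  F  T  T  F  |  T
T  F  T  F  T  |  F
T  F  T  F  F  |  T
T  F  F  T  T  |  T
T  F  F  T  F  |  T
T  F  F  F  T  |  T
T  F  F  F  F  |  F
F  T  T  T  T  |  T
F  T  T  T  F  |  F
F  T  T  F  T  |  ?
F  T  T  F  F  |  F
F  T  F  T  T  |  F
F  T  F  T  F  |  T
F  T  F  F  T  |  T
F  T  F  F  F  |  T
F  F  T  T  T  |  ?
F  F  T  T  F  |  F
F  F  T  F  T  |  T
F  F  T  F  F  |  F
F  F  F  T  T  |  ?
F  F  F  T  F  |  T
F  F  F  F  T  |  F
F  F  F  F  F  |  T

Row x=T, y=T, z=T, w=F, v=T: (~((v ^ ~~(x | w)) & (z | (y ^ w))) | (z & ~(v <-> (z ^ (z <-> v))))) = T, ((v ^ x) <-> z) = F, so the formula = F.
Row x=T, y=T, z=F, w=T, v=T: (~((v ^ ~~(x | w)) & (z | (y ^ w))) | (z & ~(v <-> (z ^ (z <-> v))))) = T, ((v ^ x) <-> z) = T, so the formula = T.
Row x=T, y=F, z=T, w=T, v=T: (~((v ^ ~~(x | w)) & (z | (y ^ w))) | (z & ~(v <-> (z ^ (z <-> v))))) = T, ((v ^ x) <-> z) = F, so the formula = F.
Row x=F, y=T, z=T, w=F, v=T: (~((v ^ ~~(x | w)) & (z | (y ^ w))) | (z & ~(v <-> (z ^ (z <-> v))))) = T, ((v ^ x) <-> z) = T, so the formula = T.
Row x=F, y=F, z=T, w=T, v=T: (~((v ^ ~~(x | w)) & (z | (y ^ w))) | (z & ~(v <-> (z ^ (z <-> v))))) = T, ((v ^ x) <-> z) = T, so the formula = T.
Row x=F, y=F, z=F, w=T, v=T: (~((v ^ ~~(x | w)) & (z | (y ^ w))) | (z & ~(v <-> (z ^ (z <-> v))))) = T, ((v ^ x) <-> z) = F, so the formula = F.

F, T, F, T, T, F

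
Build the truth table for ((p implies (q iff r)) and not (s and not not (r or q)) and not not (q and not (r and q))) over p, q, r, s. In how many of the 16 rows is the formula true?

1

p  q  r  s  |  (q iff r)  (p implies (q iff r))  (r or q)  not (r or q)  not not (r or q)  (s and not not (r or q))  not (s and not not (r or q))  (r and q)  not (r and q)  (q and not (r and q))  not (q and not (r and q))  φ
0  0  0  0  |      1                1               0           1               0                     0                           1                    0            1                  0                        1              0
0  0  0  1  |      1                1               0           1               0                     0                           1                    0            1                  0                        1              0
0  0  1  0  |      0                1               1           0               1                     0                           1                    0            1                  0                        1              0
0  0  1  1  |      0                1               1           0               1                     1                           0                    0            1                  0                        1              0
0  1  0  0  |      0                1               1           0               1                     0                           1                    0            1                  1                        0              1
0  1  0  1  |      0                1               1           0               1                     1                           0                    0            1                  1                        0              0
0  1  1  0  |      1                1               1           0               1                     0                           1                    1            0                  0                        1              0
0  1  1  1  |      1                1               1           0               1                     1                           0                    1            0                  0                        1              0
1  0  0  0  |      1                1               0           1               0                     0                           1                    0            1                  0                        1              0
1  0  0  1  |      1                1               0           1               0                     0                           1                    0            1                  0                        1              0
1  0  1  0  |      0                0               1           0               1                     0                           1                    0            1                  0                        1              0
1  0  1  1  |      0                0               1           0               1                     1                           0                    0            1                  0                        1              0
1  1  0  0  |      0                0               1           0               1                     0                           1                    0            1                  1                        0              0
1  1  0  1  |      0                0               1           0               1                     1                           0                    0            1                  1                        0              0
1  1  1  0  |      1                1               1           0               1                     0                           1                    1            0                  0                        1              0
1  1  1  1  |      1                1               1           0               1                     1                           0                    1            0                  0                        1              0
The formula is true on 1 of the 16 rows.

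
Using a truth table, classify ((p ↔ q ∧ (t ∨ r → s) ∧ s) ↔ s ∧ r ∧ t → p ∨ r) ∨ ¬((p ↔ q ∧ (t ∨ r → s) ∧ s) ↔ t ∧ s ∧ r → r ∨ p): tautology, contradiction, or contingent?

p  q  r  s  t  |  φ
F  F  F  F  F  |  T
F  F  F  F  T  |  T
F  F  F  T  F  |  T
F  F  F  T  T  |  T
F  F  T  F  F  |  T
F  F  T  F  T  |  T
F  F  T  T  F  |  T
F  F  T  T  T  |  T
F  T  F  F  F  |  T
F  T  F  F  T  |  T
F  T  F  T  F  |  T
F  T  F  T  T  |  T
F  T  T  F  F  |  T
F  T  T  F  T  |  T
F  T  T  T  F  |  T
F  T  T  T  T  |  T
T  F  F  F  F  |  T
T  F  F  F  T  |  T
T  F  F  T  F  |  T
T  F  F  T  T  |  T
T  F  T  F  F  |  T
T  F  T  F  T  |  T
T  F  T  T  F  |  T
T  F  T  T  T  |  T
T  T  F  F  F  |  T
T  T  F  F  T  |  T
T  T  F  T  F  |  T
T  T  F  T  T  |  T
T  T  T  F  F  |  T
T  T  T  F  T  |  T
T  T  T  T  F  |  T
T  T  T  T  T  |  T
Every row is T, so the formula is a tautology.

tautology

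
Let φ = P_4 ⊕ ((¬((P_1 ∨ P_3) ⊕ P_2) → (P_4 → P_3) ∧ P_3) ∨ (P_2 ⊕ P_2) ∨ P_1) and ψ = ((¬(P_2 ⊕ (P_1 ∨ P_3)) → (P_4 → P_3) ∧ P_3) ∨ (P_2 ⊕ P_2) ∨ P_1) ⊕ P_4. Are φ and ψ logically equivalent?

equivalent

P_1 | P_2 | P_3 | P_4 | φ | ψ
--- | --- | --- | --- | - | -
 F  |  F  |  F  |  F  | F | F
 F  |  F  |  F  |  T  | T | T
 F  |  F  |  T  |  F  | T | T
 F  |  F  |  T  |  T  | F | F
 F  |  T  |  F  |  F  | T | T
 F  |  T  |  F  |  T  | F | F
 F  |  T  |  T  |  F  | T | T
 F  |  T  |  T  |  T  | F | F
 T  |  F  |  F  |  F  | T | T
 T  |  F  |  F  |  T  | F | F
 T  |  F  |  T  |  F  | T | T
 T  |  F  |  T  |  T  | F | F
 T  |  T  |  F  |  F  | T | T
 T  |  T  |  F  |  T  | F | F
 T  |  T  |  T  |  F  | T | T
 T  |  T  |  T  |  T  | F | F
The columns for φ and ψ agree on every row, so they are logically equivalent.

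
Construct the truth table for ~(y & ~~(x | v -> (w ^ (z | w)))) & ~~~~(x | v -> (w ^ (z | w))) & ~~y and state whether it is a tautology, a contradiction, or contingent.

contradiction

x | y | z | w | v | φ
- | - | - | - | - | -
0 | 0 | 0 | 0 | 0 | 0
0 | 0 | 0 | 0 | 1 | 0
0 | 0 | 0 | 1 | 0 | 0
0 | 0 | 0 | 1 | 1 | 0
0 | 0 | 1 | 0 | 0 | 0
0 | 0 | 1 | 0 | 1 | 0
0 | 0 | 1 | 1 | 0 | 0
0 | 0 | 1 | 1 | 1 | 0
0 | 1 | 0 | 0 | 0 | 0
0 | 1 | 0 | 0 | 1 | 0
0 | 1 | 0 | 1 | 0 | 0
0 | 1 | 0 | 1 | 1 | 0
0 | 1 | 1 | 0 | 0 | 0
0 | 1 | 1 | 0 | 1 | 0
0 | 1 | 1 | 1 | 0 | 0
0 | 1 | 1 | 1 | 1 | 0
1 | 0 | 0 | 0 | 0 | 0
1 | 0 | 0 | 0 | 1 | 0
1 | 0 | 0 | 1 | 0 | 0
1 | 0 | 0 | 1 | 1 | 0
1 | 0 | 1 | 0 | 0 | 0
1 | 0 | 1 | 0 | 1 | 0
1 | 0 | 1 | 1 | 0 | 0
1 | 0 | 1 | 1 | 1 | 0
1 | 1 | 0 | 0 | 0 | 0
1 | 1 | 0 | 0 | 1 | 0
1 | 1 | 0 | 1 | 0 | 0
1 | 1 | 0 | 1 | 1 | 0
1 | 1 | 1 | 0 | 0 | 0
1 | 1 | 1 | 0 | 1 | 0
1 | 1 | 1 | 1 | 0 | 0
1 | 1 | 1 | 1 | 1 | 0
Every row is 0, so the formula is a contradiction.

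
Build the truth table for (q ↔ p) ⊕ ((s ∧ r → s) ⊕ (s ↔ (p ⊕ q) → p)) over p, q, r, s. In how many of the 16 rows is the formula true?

8

p | q | r | s || (q ↔ p) | (s ∧ r) | ((s ∧ r) → s) | (p ⊕ q) | ((p ⊕ q) → p) | (s ↔ ((p ⊕ q) → p)) | φ
F | F | F | F ||    T    |    F    |       T       |    F    |       T       |          F          | F
F | F | F | T ||    T    |    F    |       T       |    F    |       T       |          T          | T
F | F | T | F ||    T    |    F    |       T       |    F    |       T       |          F          | F
F | F | T | T ||    T    |    T    |       T       |    F    |       T       |          T          | T
F | T | F | F ||    F    |    F    |       T       |    T    |       F       |          T          | F
F | T | F | T ||    F    |    F    |       T       |    T    |       F       |          F          | T
F | T | T | F ||    F    |    F    |       T       |    T    |       F       |          T          | F
F | T | T | T ||    F    |    T    |       T       |    T    |       F       |          F          | T
T | F | F | F ||    F    |    F    |       T       |    T    |       T       |          F          | T
T | F | F | T ||    F    |    F    |       T       |    T    |       T       |          T          | F
T | F | T | F ||    F    |    F    |       T       |    T    |       T       |          F          | T
T | F | T | T ||    F    |    T    |       T       |    T    |       T       |          T          | F
T | T | F | F ||    T    |    F    |       T       |    F    |       T       |          F          | F
T | T | F | T ||    T    |    F    |       T       |    F    |       T       |          T          | T
T | T | T | F ||    T    |    F    |       T       |    F    |       T       |          F          | F
T | T | T | T ||    T    |    T    |       T       |    F    |       T       |          T          | T
The formula is true on 8 of the 16 rows.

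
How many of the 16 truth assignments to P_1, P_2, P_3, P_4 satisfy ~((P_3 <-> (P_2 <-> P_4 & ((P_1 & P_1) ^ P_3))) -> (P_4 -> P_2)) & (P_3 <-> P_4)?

P_1 | P_2 | P_3 | P_4 | φ
--- | --- | --- | --- | -
 T  |  T  |  T  |  T  | F
 T  |  T  |  T  |  F  | F
 T  |  T  |  F  |  T  | F
 T  |  T  |  F  |  F  | F
 T  |  F  |  T  |  T  | T
 T  |  F  |  T  |  F  | F
 T  |  F  |  F  |  T  | F
 T  |  F  |  F  |  F  | F
 F  |  T  |  T  |  T  | F
 F  |  T  |  T  |  F  | F
 F  |  T  |  F  |  T  | F
 F  |  T  |  F  |  F  | F
 F  |  F  |  T  |  T  | F
 F  |  F  |  T  |  F  | F
 F  |  F  |  F  |  T  | F
 F  |  F  |  F  |  F  | F
The formula is true on 1 of the 16 rows.

1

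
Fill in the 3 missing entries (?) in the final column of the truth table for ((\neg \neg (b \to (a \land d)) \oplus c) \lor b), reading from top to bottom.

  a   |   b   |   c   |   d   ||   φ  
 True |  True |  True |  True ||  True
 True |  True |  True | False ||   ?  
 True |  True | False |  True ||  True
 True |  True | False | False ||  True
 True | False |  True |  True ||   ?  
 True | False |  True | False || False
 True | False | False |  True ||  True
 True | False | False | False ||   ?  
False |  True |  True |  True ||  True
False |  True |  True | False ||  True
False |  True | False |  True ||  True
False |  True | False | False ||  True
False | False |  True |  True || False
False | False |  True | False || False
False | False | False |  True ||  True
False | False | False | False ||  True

Row a=True, b=True, c=True, d=False: (\neg \neg (b \to (a \land d)) \oplus c) = True, so the formula = True.
Row a=True, b=False, c=True, d=True: (\neg \neg (b \to (a \land d)) \oplus c) = False, so the formula = False.
Row a=True, b=False, c=False, d=False: (\neg \neg (b \to (a \land d)) \oplus c) = True, so the formula = True.

True, False, True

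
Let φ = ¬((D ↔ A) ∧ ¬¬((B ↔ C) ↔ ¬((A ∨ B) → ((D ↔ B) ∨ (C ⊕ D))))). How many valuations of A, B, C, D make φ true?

A | B | C | D || (D ↔ A) | (B ↔ C) | (A ∨ B) | (D ↔ B) | (C ⊕ D) | ((D ↔ B) ∨ (C ⊕ D)) | φ
T | T | T | T ||    T    |    T    |    T    |    T    |    F    |          T          | T
T | T | T | F ||    F    |    T    |    T    |    F    |    T    |          T          | T
T | T | F | T ||    T    |    F    |    T    |    T    |    T    |          T          | F
T | T | F | F ||    F    |    F    |    T    |    F    |    F    |          F          | T
T | F | T | T ||    T    |    F    |    T    |    F    |    F    |          F          | T
T | F | T | F ||    F    |    F    |    T    |    T    |    T    |          T          | T
T | F | F | T ||    T    |    T    |    T    |    F    |    T    |          T          | T
T | F | F | F ||    F    |    T    |    T    |    T    |    F    |          T          | T
F | T | T | T ||    F    |    T    |    T    |    T    |    F    |          T          | T
F | T | T | F ||    T    |    T    |    T    |    F    |    T    |          T          | T
F | T | F | T ||    F    |    F    |    T    |    T    |    T    |          T          | T
F | T | F | F ||    T    |    F    |    T    |    F    |    F    |          F          | T
F | F | T | T ||    F    |    F    |    F    |    F    |    F    |          F          | T
F | F | T | F ||    T    |    F    |    F    |    T    |    T    |          T          | F
F | F | F | T ||    F    |    T    |    F    |    F    |    T    |          T          | T
F | F | F | F ||    T    |    T    |    F    |    T    |    F    |          T          | T
The formula is true on 14 of the 16 rows.

14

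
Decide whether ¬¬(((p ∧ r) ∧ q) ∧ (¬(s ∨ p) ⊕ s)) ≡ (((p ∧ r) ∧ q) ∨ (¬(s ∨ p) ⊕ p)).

not equivalent

p | q | r | s | φ | ψ
- | - | - | - | - | -
F | F | F | F | F | T
F | F | F | T | F | F
F | F | T | F | F | T
F | F | T | T | F | F
F | T | F | F | F | T
F | T | F | T | F | F
F | T | T | F | F | T
F | T | T | T | F | F
T | F | F | F | F | T
T | F | F | T | F | T
T | F | T | F | F | T
T | F | T | T | F | T
T | T | F | F | F | T
T | T | F | T | F | T
T | T | T | F | F | T
T | T | T | T | T | T
The columns differ at p=F, q=F, r=F, s=F (φ=F, ψ=T), so they are not equivalent.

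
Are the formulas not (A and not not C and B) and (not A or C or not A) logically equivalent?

A | B | C | φ | ψ
- | - | - | - | -
T | T | T | F | T
T | T | F | T | F
T | F | T | T | T
T | F | F | T | F
F | T | T | T | T
F | T | F | T | T
F | F | T | T | T
F | F | F | T | T
The columns differ at A=T, B=T, C=T (φ=F, ψ=T), so they are not equivalent.

not equivalent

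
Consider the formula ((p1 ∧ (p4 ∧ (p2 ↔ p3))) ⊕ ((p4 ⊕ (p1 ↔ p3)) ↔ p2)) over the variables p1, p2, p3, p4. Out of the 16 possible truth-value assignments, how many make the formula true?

10

p1 | p2 | p3 | p4 | (p2 ↔ p3) | (p4 ∧ (p2 ↔ p3)) | (p1 ∧ (p4 ∧ (p2 ↔ p3))) | (p1 ↔ p3) | (p4 ⊕ (p1 ↔ p3)) | ((p4 ⊕ (p1 ↔ p3)) ↔ p2) | φ
-- | -- | -- | -- | --------- | ---------------- | ----------------------- | --------- | ---------------- | ----------------------- | -
T  | T  | T  | T  |     T     |        T         |            T            |     T     |        F         |            F            | T
T  | T  | T  | F  |     T     |        F         |            F            |     T     |        T         |            T            | T
T  | T  | F  | T  |     F     |        F         |            F            |     F     |        T         |            T            | T
T  | T  | F  | F  |     F     |        F         |            F            |     F     |        F         |            F            | F
T  | F  | T  | T  |     F     |        F         |            F            |     T     |        F         |            T            | T
T  | F  | T  | F  |     F     |        F         |            F            |     T     |        T         |            F            | F
T  | F  | F  | T  |     T     |        T         |            T            |     F     |        T         |            F            | T
T  | F  | F  | F  |     T     |        F         |            F            |     F     |        F         |            T            | T
F  | T  | T  | T  |     T     |        T         |            F            |     F     |        T         |            T            | T
F  | T  | T  | F  |     T     |        F         |            F            |     F     |        F         |            F            | F
F  | T  | F  | T  |     F     |        F         |            F            |     T     |        F         |            F            | F
F  | T  | F  | F  |     F     |        F         |            F            |     T     |        T         |            T            | T
F  | F  | T  | T  |     F     |        F         |            F            |     F     |        T         |            F            | F
F  | F  | T  | F  |     F     |        F         |            F            |     F     |        F         |            T            | T
F  | F  | F  | T  |     T     |        T         |            F            |     T     |        F         |            T            | T
F  | F  | F  | F  |     T     |        F         |            F            |     T     |        T         |            F            | F
The formula is true on 10 of the 16 rows.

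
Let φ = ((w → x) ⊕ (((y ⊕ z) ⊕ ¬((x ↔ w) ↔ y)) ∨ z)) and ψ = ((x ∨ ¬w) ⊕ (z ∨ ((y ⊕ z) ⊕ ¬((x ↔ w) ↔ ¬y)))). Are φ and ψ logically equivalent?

not equivalent

x  y  z  w  |  φ  ψ
F  F  F  F  |  F  T
F  F  F  T  |  F  T
F  F  T  F  |  F  F
F  F  T  T  |  T  T
F  T  F  F  |  F  T
F  T  F  T  |  F  T
F  T  T  F  |  F  F
F  T  T  T  |  T  T
T  F  F  F  |  T  F
T  F  F  T  |  F  T
T  F  T  F  |  F  F
T  F  T  T  |  F  F
T  T  F  F  |  T  F
T  T  F  T  |  F  T
T  T  T  F  |  F  F
T  T  T  T  |  F  F
The columns differ at x=F, y=F, z=F, w=F (φ=F, ψ=T), so they are not equivalent.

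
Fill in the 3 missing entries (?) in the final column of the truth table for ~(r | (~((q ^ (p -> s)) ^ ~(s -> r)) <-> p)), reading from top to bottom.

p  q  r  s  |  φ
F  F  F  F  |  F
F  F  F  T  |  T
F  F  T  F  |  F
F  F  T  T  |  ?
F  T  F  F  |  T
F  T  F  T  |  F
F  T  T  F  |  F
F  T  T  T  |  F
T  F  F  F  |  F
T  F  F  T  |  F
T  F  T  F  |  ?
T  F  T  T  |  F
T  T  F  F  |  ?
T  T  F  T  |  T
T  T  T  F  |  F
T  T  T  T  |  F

F, F, T

Row p=F, q=F, r=T, s=T: (~((q ^ (p -> s)) ^ ~(s -> r)) <-> p) = T, (r | (~((q ^ (p -> s)) ^ ~(s -> r)) <-> p)) = T, so the formula = F.
Row p=T, q=F, r=T, s=F: (~((q ^ (p -> s)) ^ ~(s -> r)) <-> p) = T, (r | (~((q ^ (p -> s)) ^ ~(s -> r)) <-> p)) = T, so the formula = F.
Row p=T, q=T, r=F, s=F: (~((q ^ (p -> s)) ^ ~(s -> r)) <-> p) = F, (r | (~((q ^ (p -> s)) ^ ~(s -> r)) <-> p)) = F, so the formula = T.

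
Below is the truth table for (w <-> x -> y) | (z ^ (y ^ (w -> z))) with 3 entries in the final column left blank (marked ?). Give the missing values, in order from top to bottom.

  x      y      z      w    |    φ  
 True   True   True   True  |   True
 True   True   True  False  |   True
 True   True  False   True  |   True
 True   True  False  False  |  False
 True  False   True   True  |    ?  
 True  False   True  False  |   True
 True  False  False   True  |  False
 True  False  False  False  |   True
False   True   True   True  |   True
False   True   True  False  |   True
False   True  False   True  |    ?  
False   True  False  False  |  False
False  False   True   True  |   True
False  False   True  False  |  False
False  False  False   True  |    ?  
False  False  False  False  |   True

False, True, True

Row x=True, y=False, z=True, w=True: (w <-> x -> y) = False, (z ^ (y ^ (w -> z))) = False, so the formula = False.
Row x=False, y=True, z=False, w=True: (w <-> x -> y) = True, (z ^ (y ^ (w -> z))) = True, so the formula = True.
Row x=False, y=False, z=False, w=True: (w <-> x -> y) = True, (z ^ (y ^ (w -> z))) = False, so the formula = True.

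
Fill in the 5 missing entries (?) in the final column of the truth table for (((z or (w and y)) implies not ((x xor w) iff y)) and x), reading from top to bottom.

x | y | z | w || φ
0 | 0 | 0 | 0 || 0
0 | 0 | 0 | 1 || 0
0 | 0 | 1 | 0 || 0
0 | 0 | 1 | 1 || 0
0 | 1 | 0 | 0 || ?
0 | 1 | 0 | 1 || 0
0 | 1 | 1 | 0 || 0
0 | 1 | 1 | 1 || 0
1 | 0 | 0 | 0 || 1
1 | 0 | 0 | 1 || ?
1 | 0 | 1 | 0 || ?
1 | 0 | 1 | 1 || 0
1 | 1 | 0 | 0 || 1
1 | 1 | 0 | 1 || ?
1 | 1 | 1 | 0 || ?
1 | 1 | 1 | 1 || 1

0, 1, 1, 1, 0

Row x=0, y=1, z=0, w=0: ((z or (w and y)) implies not ((x xor w) iff y)) = 1, so the formula = 0.
Row x=1, y=0, z=0, w=1: ((z or (w and y)) implies not ((x xor w) iff y)) = 1, so the formula = 1.
Row x=1, y=0, z=1, w=0: ((z or (w and y)) implies not ((x xor w) iff y)) = 1, so the formula = 1.
Row x=1, y=1, z=0, w=1: ((z or (w and y)) implies not ((x xor w) iff y)) = 1, so the formula = 1.
Row x=1, y=1, z=1, w=0: ((z or (w and y)) implies not ((x xor w) iff y)) = 0, so the formula = 0.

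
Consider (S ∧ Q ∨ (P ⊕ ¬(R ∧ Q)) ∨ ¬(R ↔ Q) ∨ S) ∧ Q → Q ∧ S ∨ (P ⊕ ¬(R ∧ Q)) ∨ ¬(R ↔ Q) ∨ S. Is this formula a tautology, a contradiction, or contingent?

P | Q | R | S || φ
1 | 1 | 1 | 1 || 1
1 | 1 | 1 | 0 || 1
1 | 1 | 0 | 1 || 1
1 | 1 | 0 | 0 || 1
1 | 0 | 1 | 1 || 1
1 | 0 | 1 | 0 || 1
1 | 0 | 0 | 1 || 1
1 | 0 | 0 | 0 || 1
0 | 1 | 1 | 1 || 1
0 | 1 | 1 | 0 || 1
0 | 1 | 0 | 1 || 1
0 | 1 | 0 | 0 || 1
0 | 0 | 1 | 1 || 1
0 | 0 | 1 | 0 || 1
0 | 0 | 0 | 1 || 1
0 | 0 | 0 | 0 || 1
Every row is 1, so the formula is a tautology.

tautology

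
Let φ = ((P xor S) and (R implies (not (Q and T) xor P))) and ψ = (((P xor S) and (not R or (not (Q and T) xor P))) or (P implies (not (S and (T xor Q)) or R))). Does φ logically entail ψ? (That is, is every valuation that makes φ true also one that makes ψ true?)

yes

P | Q | R | S | T || φ | ψ
T | T | T | T | T || F | T
T | T | T | T | F || F | T
T | T | T | F | T || T | T
T | T | T | F | F || F | T
T | T | F | T | T || F | T
T | T | F | T | F || F | F
T | T | F | F | T || T | T
T | T | F | F | F || T | T
T | F | T | T | T || F | T
T | F | T | T | F || F | T
T | F | T | F | T || F | T
T | F | T | F | F || F | T
T | F | F | T | T || F | F
T | F | F | T | F || F | T
T | F | F | F | T || T | T
T | F | F | F | F || T | T
F | T | T | T | T || F | T
F | T | T | T | F || T | T
F | T | T | F | T || F | T
F | T | T | F | F || F | T
F | T | F | T | T || T | T
F | T | F | T | F || T | T
F | T | F | F | T || F | T
F | T | F | F | F || F | T
F | F | T | T | T || T | T
F | F | T | T | F || T | T
F | F | T | F | T || F | T
F | F | T | F | F || F | T
F | F | F | T | T || T | T
F | F | F | T | F || T | T
F | F | F | F | T || F | T
F | F | F | F | F || F | T
In every row where φ is true, ψ is also true, so φ ⊨ ψ.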